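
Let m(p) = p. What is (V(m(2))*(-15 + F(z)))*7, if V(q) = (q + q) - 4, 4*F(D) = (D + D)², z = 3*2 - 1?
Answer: 0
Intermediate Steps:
z = 5 (z = 6 - 1 = 5)
F(D) = D² (F(D) = (D + D)²/4 = (2*D)²/4 = (4*D²)/4 = D²)
V(q) = -4 + 2*q (V(q) = 2*q - 4 = -4 + 2*q)
(V(m(2))*(-15 + F(z)))*7 = ((-4 + 2*2)*(-15 + 5²))*7 = ((-4 + 4)*(-15 + 25))*7 = (0*10)*7 = 0*7 = 0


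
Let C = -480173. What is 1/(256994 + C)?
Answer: -1/223179 ≈ -4.4807e-6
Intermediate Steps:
1/(256994 + C) = 1/(256994 - 480173) = 1/(-223179) = -1/223179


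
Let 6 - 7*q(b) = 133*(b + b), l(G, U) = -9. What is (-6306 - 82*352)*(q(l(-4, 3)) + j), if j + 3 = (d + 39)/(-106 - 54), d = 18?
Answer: -1337307597/112 ≈ -1.1940e+7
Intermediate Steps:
j = -537/160 (j = -3 + (18 + 39)/(-106 - 54) = -3 + 57/(-160) = -3 + 57*(-1/160) = -3 - 57/160 = -537/160 ≈ -3.3563)
q(b) = 6/7 - 38*b (q(b) = 6/7 - 19*(b + b) = 6/7 - 19*2*b = 6/7 - 38*b)
(-6306 - 82*352)*(q(l(-4, 3)) + j) = (-6306 - 82*352)*((6/7 - 38*(-9)) - 537/160) = (-6306 - 28864)*((6/7 + 342) - 537/160) = -35170*(2400/7 - 537/160) = -35170*380241/1120 = -1337307597/112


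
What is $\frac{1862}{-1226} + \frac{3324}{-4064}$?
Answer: $- \frac{1455299}{622808} \approx -2.3367$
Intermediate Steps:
$\frac{1862}{-1226} + \frac{3324}{-4064} = 1862 \left(- \frac{1}{1226}\right) + 3324 \left(- \frac{1}{4064}\right) = - \frac{931}{613} - \frac{831}{1016} = - \frac{1455299}{622808}$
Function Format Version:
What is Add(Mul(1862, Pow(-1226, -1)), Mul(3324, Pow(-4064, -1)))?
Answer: Rational(-1455299, 622808) ≈ -2.3367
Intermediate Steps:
Add(Mul(1862, Pow(-1226, -1)), Mul(3324, Pow(-4064, -1))) = Add(Mul(1862, Rational(-1, 1226)), Mul(3324, Rational(-1, 4064))) = Add(Rational(-931, 613), Rational(-831, 1016)) = Rational(-1455299, 622808)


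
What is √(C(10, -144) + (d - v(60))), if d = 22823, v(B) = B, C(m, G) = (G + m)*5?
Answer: √22093 ≈ 148.64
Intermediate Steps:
C(m, G) = 5*G + 5*m
√(C(10, -144) + (d - v(60))) = √((5*(-144) + 5*10) + (22823 - 1*60)) = √((-720 + 50) + (22823 - 60)) = √(-670 + 22763) = √22093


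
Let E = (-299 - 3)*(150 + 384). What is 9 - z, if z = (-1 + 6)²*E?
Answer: 4031709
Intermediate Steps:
E = -161268 (E = -302*534 = -161268)
z = -4031700 (z = (-1 + 6)²*(-161268) = 5²*(-161268) = 25*(-161268) = -4031700)
9 - z = 9 - 1*(-4031700) = 9 + 4031700 = 4031709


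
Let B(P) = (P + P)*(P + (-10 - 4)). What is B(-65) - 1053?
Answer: 9217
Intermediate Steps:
B(P) = 2*P*(-14 + P) (B(P) = (2*P)*(P - 14) = (2*P)*(-14 + P) = 2*P*(-14 + P))
B(-65) - 1053 = 2*(-65)*(-14 - 65) - 1053 = 2*(-65)*(-79) - 1053 = 10270 - 1053 = 9217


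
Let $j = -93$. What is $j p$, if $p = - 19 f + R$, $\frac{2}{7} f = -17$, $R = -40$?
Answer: $- \frac{202833}{2} \approx -1.0142 \cdot 10^{5}$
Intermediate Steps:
$f = - \frac{119}{2}$ ($f = \frac{7}{2} \left(-17\right) = - \frac{119}{2} \approx -59.5$)
$p = \frac{2181}{2}$ ($p = \left(-19\right) \left(- \frac{119}{2}\right) - 40 = \frac{2261}{2} - 40 = \frac{2181}{2} \approx 1090.5$)
$j p = \left(-93\right) \frac{2181}{2} = - \frac{202833}{2}$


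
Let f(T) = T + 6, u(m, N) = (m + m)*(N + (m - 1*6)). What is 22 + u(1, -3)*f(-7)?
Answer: 38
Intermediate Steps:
u(m, N) = 2*m*(-6 + N + m) (u(m, N) = (2*m)*(N + (m - 6)) = (2*m)*(N + (-6 + m)) = (2*m)*(-6 + N + m) = 2*m*(-6 + N + m))
f(T) = 6 + T
22 + u(1, -3)*f(-7) = 22 + (2*1*(-6 - 3 + 1))*(6 - 7) = 22 + (2*1*(-8))*(-1) = 22 - 16*(-1) = 22 + 16 = 38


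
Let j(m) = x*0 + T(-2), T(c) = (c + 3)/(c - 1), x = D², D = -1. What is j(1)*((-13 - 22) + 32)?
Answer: 1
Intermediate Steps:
x = 1 (x = (-1)² = 1)
T(c) = (3 + c)/(-1 + c)
j(m) = -⅓ (j(m) = 1*0 + (3 - 2)/(-1 - 2) = 0 + 1/(-3) = 0 - ⅓*1 = 0 - ⅓ = -⅓)
j(1)*((-13 - 22) + 32) = -((-13 - 22) + 32)/3 = -(-35 + 32)/3 = -⅓*(-3) = 1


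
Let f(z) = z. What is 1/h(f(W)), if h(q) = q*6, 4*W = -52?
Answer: -1/78 ≈ -0.012821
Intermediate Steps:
W = -13 (W = (¼)*(-52) = -13)
h(q) = 6*q
1/h(f(W)) = 1/(6*(-13)) = 1/(-78) = -1/78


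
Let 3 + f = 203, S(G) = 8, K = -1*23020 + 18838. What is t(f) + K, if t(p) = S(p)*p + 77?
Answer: -2505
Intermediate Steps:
K = -4182 (K = -23020 + 18838 = -4182)
f = 200 (f = -3 + 203 = 200)
t(p) = 77 + 8*p (t(p) = 8*p + 77 = 77 + 8*p)
t(f) + K = (77 + 8*200) - 4182 = (77 + 1600) - 4182 = 1677 - 4182 = -2505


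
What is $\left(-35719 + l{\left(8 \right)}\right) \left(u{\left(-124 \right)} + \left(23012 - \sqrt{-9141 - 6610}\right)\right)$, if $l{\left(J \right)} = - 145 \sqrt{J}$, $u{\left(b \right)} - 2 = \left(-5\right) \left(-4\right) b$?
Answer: $- \left(20534 - i \sqrt{15751}\right) \left(35719 + 290 \sqrt{2}\right) \approx -7.4188 \cdot 10^{8} + 4.5343 \cdot 10^{6} i$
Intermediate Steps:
$u{\left(b \right)} = 2 + 20 b$ ($u{\left(b \right)} = 2 + \left(-5\right) \left(-4\right) b = 2 + 20 b$)
$\left(-35719 + l{\left(8 \right)}\right) \left(u{\left(-124 \right)} + \left(23012 - \sqrt{-9141 - 6610}\right)\right) = \left(-35719 - 145 \sqrt{8}\right) \left(\left(2 + 20 \left(-124\right)\right) + \left(23012 - \sqrt{-9141 - 6610}\right)\right) = \left(-35719 - 145 \cdot 2 \sqrt{2}\right) \left(\left(2 - 2480\right) + \left(23012 - \sqrt{-9141 - 6610}\right)\right) = \left(-35719 - 290 \sqrt{2}\right) \left(-2478 + \left(23012 - \sqrt{-15751}\right)\right) = \left(-35719 - 290 \sqrt{2}\right) \left(-2478 + \left(23012 - i \sqrt{15751}\right)\right) = \left(-35719 - 290 \sqrt{2}\right) \left(20534 - i \sqrt{15751}\right)$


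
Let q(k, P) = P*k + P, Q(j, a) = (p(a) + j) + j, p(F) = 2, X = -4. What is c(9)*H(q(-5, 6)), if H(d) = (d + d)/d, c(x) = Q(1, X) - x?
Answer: -10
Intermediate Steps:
Q(j, a) = 2 + 2*j (Q(j, a) = (2 + j) + j = 2 + 2*j)
q(k, P) = P + P*k
c(x) = 4 - x (c(x) = (2 + 2*1) - x = (2 + 2) - x = 4 - x)
H(d) = 2 (H(d) = (2*d)/d = 2)
c(9)*H(q(-5, 6)) = (4 - 1*9)*2 = (4 - 9)*2 = -5*2 = -10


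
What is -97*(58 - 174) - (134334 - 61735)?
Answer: -61347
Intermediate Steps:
-97*(58 - 174) - (134334 - 61735) = -97*(-116) - 1*72599 = 11252 - 72599 = -61347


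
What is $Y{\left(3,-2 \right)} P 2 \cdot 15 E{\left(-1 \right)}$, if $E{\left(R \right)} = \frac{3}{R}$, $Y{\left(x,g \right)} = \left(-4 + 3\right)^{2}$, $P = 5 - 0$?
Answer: $-450$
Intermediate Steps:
$P = 5$ ($P = 5 + 0 = 5$)
$Y{\left(x,g \right)} = 1$ ($Y{\left(x,g \right)} = \left(-1\right)^{2} = 1$)
$Y{\left(3,-2 \right)} P 2 \cdot 15 E{\left(-1 \right)} = 1 \cdot 5 \cdot 2 \cdot 15 \frac{3}{-1} = 5 \cdot 2 \cdot 15 \cdot 3 \left(-1\right) = 10 \cdot 15 \left(-3\right) = 150 \left(-3\right) = -450$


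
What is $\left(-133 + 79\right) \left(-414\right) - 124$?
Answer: $22232$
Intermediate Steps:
$\left(-133 + 79\right) \left(-414\right) - 124 = \left(-54\right) \left(-414\right) - 124 = 22356 - 124 = 22232$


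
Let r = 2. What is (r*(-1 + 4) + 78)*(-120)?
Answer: -10080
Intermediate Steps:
(r*(-1 + 4) + 78)*(-120) = (2*(-1 + 4) + 78)*(-120) = (2*3 + 78)*(-120) = (6 + 78)*(-120) = 84*(-120) = -10080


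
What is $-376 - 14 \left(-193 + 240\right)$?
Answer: $-1034$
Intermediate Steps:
$-376 - 14 \left(-193 + 240\right) = -376 - 658 = -1034$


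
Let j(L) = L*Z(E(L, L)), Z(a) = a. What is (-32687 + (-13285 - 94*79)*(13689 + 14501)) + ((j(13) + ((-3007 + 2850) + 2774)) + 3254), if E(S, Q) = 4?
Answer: -583869854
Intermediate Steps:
j(L) = 4*L (j(L) = L*4 = 4*L)
(-32687 + (-13285 - 94*79)*(13689 + 14501)) + ((j(13) + ((-3007 + 2850) + 2774)) + 3254) = (-32687 + (-13285 - 94*79)*(13689 + 14501)) + ((4*13 + ((-3007 + 2850) + 2774)) + 3254) = (-32687 + (-13285 - 7426)*28190) + ((52 + (-157 + 2774)) + 3254) = (-32687 - 20711*28190) + ((52 + 2617) + 3254) = (-32687 - 583843090) + (2669 + 3254) = -583875777 + 5923 = -583869854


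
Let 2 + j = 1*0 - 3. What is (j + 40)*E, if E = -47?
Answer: -1645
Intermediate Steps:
j = -5 (j = -2 + (1*0 - 3) = -2 + (0 - 3) = -2 - 3 = -5)
(j + 40)*E = (-5 + 40)*(-47) = 35*(-47) = -1645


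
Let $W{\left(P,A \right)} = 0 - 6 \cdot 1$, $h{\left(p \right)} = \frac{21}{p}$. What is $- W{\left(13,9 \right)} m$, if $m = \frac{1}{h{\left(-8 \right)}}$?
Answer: $- \frac{16}{7} \approx -2.2857$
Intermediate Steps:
$W{\left(P,A \right)} = -6$ ($W{\left(P,A \right)} = 0 - 6 = -6$)
$m = - \frac{8}{21}$ ($m = \frac{1}{21 \frac{1}{-8}} = \frac{1}{21 \left(- \frac{1}{8}\right)} = \frac{1}{- \frac{21}{8}} = - \frac{8}{21} \approx -0.38095$)
$- W{\left(13,9 \right)} m = - \frac{\left(-6\right) \left(-8\right)}{21} = \left(-1\right) \frac{16}{7} = - \frac{16}{7}$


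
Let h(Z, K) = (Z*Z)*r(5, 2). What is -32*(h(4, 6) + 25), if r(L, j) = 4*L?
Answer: -11040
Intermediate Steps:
h(Z, K) = 20*Z² (h(Z, K) = (Z*Z)*(4*5) = Z²*20 = 20*Z²)
-32*(h(4, 6) + 25) = -32*(20*4² + 25) = -32*(20*16 + 25) = -32*(320 + 25) = -32*345 = -11040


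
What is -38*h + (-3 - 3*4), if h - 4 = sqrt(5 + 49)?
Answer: -167 - 114*sqrt(6) ≈ -446.24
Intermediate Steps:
h = 4 + 3*sqrt(6) (h = 4 + sqrt(5 + 49) = 4 + sqrt(54) = 4 + 3*sqrt(6) ≈ 11.348)
-38*h + (-3 - 3*4) = -38*(4 + 3*sqrt(6)) + (-3 - 3*4) = (-152 - 114*sqrt(6)) + (-3 - 12) = (-152 - 114*sqrt(6)) - 15 = -167 - 114*sqrt(6)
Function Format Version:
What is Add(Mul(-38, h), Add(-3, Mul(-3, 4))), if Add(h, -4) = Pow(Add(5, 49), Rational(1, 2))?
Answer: Add(-167, Mul(-114, Pow(6, Rational(1, 2)))) ≈ -446.24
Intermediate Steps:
h = Add(4, Mul(3, Pow(6, Rational(1, 2)))) (h = Add(4, Pow(Add(5, 49), Rational(1, 2))) = Add(4, Pow(54, Rational(1, 2))) = Add(4, Mul(3, Pow(6, Rational(1, 2)))) ≈ 11.348)
Add(Mul(-38, h), Add(-3, Mul(-3, 4))) = Add(Mul(-38, Add(4, Mul(3, Pow(6, Rational(1, 2))))), Add(-3, Mul(-3, 4))) = Add(Add(-152, Mul(-114, Pow(6, Rational(1, 2)))), Add(-3, -12)) = Add(Add(-152, Mul(-114, Pow(6, Rational(1, 2)))), -15) = Add(-167, Mul(-114, Pow(6, Rational(1, 2))))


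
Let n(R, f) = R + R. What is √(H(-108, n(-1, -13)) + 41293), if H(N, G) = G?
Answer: √41291 ≈ 203.20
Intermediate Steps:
n(R, f) = 2*R
√(H(-108, n(-1, -13)) + 41293) = √(2*(-1) + 41293) = √(-2 + 41293) = √41291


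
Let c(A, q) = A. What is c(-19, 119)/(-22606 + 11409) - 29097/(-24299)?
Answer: 326260790/272075903 ≈ 1.1992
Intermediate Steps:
c(-19, 119)/(-22606 + 11409) - 29097/(-24299) = -19/(-22606 + 11409) - 29097/(-24299) = -19/(-11197) - 29097*(-1/24299) = -19*(-1/11197) + 29097/24299 = 19/11197 + 29097/24299 = 326260790/272075903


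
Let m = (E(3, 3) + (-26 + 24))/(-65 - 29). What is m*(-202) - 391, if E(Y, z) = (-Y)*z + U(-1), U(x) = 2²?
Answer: -19084/47 ≈ -406.04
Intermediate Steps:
U(x) = 4
E(Y, z) = 4 - Y*z (E(Y, z) = (-Y)*z + 4 = -Y*z + 4 = 4 - Y*z)
m = 7/94 (m = ((4 - 1*3*3) + (-26 + 24))/(-65 - 29) = ((4 - 9) - 2)/(-94) = (-5 - 2)*(-1/94) = -7*(-1/94) = 7/94 ≈ 0.074468)
m*(-202) - 391 = (7/94)*(-202) - 391 = -707/47 - 391 = -19084/47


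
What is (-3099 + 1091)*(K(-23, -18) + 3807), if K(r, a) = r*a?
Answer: -8475768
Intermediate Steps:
K(r, a) = a*r
(-3099 + 1091)*(K(-23, -18) + 3807) = (-3099 + 1091)*(-18*(-23) + 3807) = -2008*(414 + 3807) = -2008*4221 = -8475768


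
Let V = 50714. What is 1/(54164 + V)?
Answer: 1/104878 ≈ 9.5349e-6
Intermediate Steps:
1/(54164 + V) = 1/(54164 + 50714) = 1/104878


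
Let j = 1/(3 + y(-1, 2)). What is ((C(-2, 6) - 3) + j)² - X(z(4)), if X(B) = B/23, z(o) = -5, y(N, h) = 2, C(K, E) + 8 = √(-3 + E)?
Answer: 68918/575 - 108*√3/5 ≈ 82.445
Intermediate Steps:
C(K, E) = -8 + √(-3 + E)
X(B) = B/23 (X(B) = B*(1/23) = B/23)
j = ⅕ (j = 1/(3 + 2) = 1/5 = ⅕ ≈ 0.20000)
((C(-2, 6) - 3) + j)² - X(z(4)) = (((-8 + √(-3 + 6)) - 3) + ⅕)² - (-5)/23 = (((-8 + √3) - 3) + ⅕)² - 1*(-5/23) = ((-11 + √3) + ⅕)² + 5/23 = (-54/5 + √3)² + 5/23 = 5/23 + (-54/5 + √3)²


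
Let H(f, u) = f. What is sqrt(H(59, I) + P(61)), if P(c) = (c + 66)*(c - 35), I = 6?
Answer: sqrt(3361) ≈ 57.974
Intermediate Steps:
P(c) = (-35 + c)*(66 + c) (P(c) = (66 + c)*(-35 + c) = (-35 + c)*(66 + c))
sqrt(H(59, I) + P(61)) = sqrt(59 + (-2310 + 61**2 + 31*61)) = sqrt(59 + (-2310 + 3721 + 1891)) = sqrt(59 + 3302) = sqrt(3361)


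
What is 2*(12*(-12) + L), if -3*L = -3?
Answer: -286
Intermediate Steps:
L = 1 (L = -1/3*(-3) = 1)
2*(12*(-12) + L) = 2*(12*(-12) + 1) = 2*(-144 + 1) = 2*(-143) = -286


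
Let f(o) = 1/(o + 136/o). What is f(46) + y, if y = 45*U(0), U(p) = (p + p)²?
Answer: 23/1126 ≈ 0.020426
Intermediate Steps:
U(p) = 4*p² (U(p) = (2*p)² = 4*p²)
y = 0 (y = 45*(4*0²) = 45*(4*0) = 45*0 = 0)
f(46) + y = 46/(136 + 46²) + 0 = 46/(136 + 2116) + 0 = 46/2252 + 0 = 46*(1/2252) + 0 = 23/1126 + 0 = 23/1126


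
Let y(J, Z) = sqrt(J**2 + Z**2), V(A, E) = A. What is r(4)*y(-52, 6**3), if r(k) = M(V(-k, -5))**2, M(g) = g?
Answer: 64*sqrt(3085) ≈ 3554.7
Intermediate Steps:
r(k) = k**2 (r(k) = (-k)**2 = k**2)
r(4)*y(-52, 6**3) = 4**2*sqrt((-52)**2 + (6**3)**2) = 16*sqrt(2704 + 216**2) = 16*sqrt(2704 + 46656) = 16*sqrt(49360) = 16*(4*sqrt(3085)) = 64*sqrt(3085)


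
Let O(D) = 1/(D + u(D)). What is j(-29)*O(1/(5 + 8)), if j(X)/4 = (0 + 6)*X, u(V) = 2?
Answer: -3016/9 ≈ -335.11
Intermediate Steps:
O(D) = 1/(2 + D) (O(D) = 1/(D + 2) = 1/(2 + D))
j(X) = 24*X (j(X) = 4*((0 + 6)*X) = 4*(6*X) = 24*X)
j(-29)*O(1/(5 + 8)) = (24*(-29))/(2 + 1/(5 + 8)) = -696/(2 + 1/13) = -696/27/13 = -696*13/27 = -3016/9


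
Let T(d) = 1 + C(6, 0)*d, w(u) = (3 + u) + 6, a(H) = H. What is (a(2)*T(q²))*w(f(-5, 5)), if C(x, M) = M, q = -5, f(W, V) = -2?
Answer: 14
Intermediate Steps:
w(u) = 9 + u
T(d) = 1 (T(d) = 1 + 0*d = 1 + 0 = 1)
(a(2)*T(q²))*w(f(-5, 5)) = (2*1)*(9 - 2) = 2*7 = 14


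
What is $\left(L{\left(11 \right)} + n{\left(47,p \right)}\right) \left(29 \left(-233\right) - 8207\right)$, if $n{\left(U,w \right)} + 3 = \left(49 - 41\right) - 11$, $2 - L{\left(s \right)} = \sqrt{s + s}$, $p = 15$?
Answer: $59856 + 14964 \sqrt{22} \approx 1.3004 \cdot 10^{5}$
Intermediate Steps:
$L{\left(s \right)} = 2 - \sqrt{2} \sqrt{s}$ ($L{\left(s \right)} = 2 - \sqrt{s + s} = 2 - \sqrt{2 s} = 2 - \sqrt{2} \sqrt{s}$)
$n{\left(U,w \right)} = -6$ ($n{\left(U,w \right)} = -3 + \left(\left(49 - 41\right) - 11\right) = -3 + \left(8 - 11\right) = -3 - 3 = -6$)
$\left(L{\left(11 \right)} + n{\left(47,p \right)}\right) \left(29 \left(-233\right) - 8207\right) = \left(\left(2 - \sqrt{2} \sqrt{11}\right) - 6\right) \left(29 \left(-233\right) - 8207\right) = \left(\left(2 - \sqrt{22}\right) - 6\right) \left(-6757 - 8207\right) = \left(-4 - \sqrt{22}\right) \left(-14964\right) = 59856 + 14964 \sqrt{22}$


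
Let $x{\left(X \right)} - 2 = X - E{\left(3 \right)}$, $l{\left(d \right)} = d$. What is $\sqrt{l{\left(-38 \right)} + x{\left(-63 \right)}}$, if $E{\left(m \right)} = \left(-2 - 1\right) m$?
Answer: $3 i \sqrt{10} \approx 9.4868 i$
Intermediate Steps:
$E{\left(m \right)} = - 3 m$
$x{\left(X \right)} = 11 + X$ ($x{\left(X \right)} = 2 + \left(X - \left(-3\right) 3\right) = 2 + \left(X - -9\right) = 2 + \left(X + 9\right) = 2 + \left(9 + X\right) = 11 + X$)
$\sqrt{l{\left(-38 \right)} + x{\left(-63 \right)}} = \sqrt{-38 + \left(11 - 63\right)} = \sqrt{-38 - 52} = \sqrt{-90} = 3 i \sqrt{10}$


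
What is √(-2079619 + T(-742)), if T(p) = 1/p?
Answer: I*√1144963355858/742 ≈ 1442.1*I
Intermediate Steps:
√(-2079619 + T(-742)) = √(-2079619 + 1/(-742)) = √(-2079619 - 1/742) = √(-1543077299/742) = I*√1144963355858/742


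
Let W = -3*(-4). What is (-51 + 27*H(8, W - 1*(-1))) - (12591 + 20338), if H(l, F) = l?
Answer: -32764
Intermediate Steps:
W = 12
(-51 + 27*H(8, W - 1*(-1))) - (12591 + 20338) = (-51 + 27*8) - (12591 + 20338) = (-51 + 216) - 1*32929 = 165 - 32929 = -32764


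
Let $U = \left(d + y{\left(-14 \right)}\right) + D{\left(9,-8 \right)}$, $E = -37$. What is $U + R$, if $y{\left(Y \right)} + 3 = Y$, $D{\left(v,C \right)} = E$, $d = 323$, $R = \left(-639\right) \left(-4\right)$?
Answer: $2825$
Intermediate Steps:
$R = 2556$
$D{\left(v,C \right)} = -37$
$y{\left(Y \right)} = -3 + Y$
$U = 269$ ($U = \left(323 - 17\right) - 37 = 306 - 37 = 269$)
$U + R = 269 + 2556 = 2825$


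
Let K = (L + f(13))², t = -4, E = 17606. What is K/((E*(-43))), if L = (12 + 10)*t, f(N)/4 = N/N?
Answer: -3528/378529 ≈ -0.0093203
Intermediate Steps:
f(N) = 4 (f(N) = 4*(N/N) = 4*1 = 4)
L = -88 (L = (12 + 10)*(-4) = 22*(-4) = -88)
K = 7056 (K = (-88 + 4)² = (-84)² = 7056)
K/((E*(-43))) = 7056/((17606*(-43))) = 7056/(-757058) = 7056*(-1/757058) = -3528/378529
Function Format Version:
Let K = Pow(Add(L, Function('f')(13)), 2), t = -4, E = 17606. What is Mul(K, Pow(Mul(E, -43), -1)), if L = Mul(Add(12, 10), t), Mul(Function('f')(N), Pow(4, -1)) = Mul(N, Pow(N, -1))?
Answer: Rational(-3528, 378529) ≈ -0.0093203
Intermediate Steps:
Function('f')(N) = 4 (Function('f')(N) = Mul(4, Mul(N, Pow(N, -1))) = Mul(4, 1) = 4)
L = -88 (L = Mul(Add(12, 10), -4) = Mul(22, -4) = -88)
K = 7056 (K = Pow(Add(-88, 4), 2) = Pow(-84, 2) = 7056)
Mul(K, Pow(Mul(E, -43), -1)) = Mul(7056, Pow(Mul(17606, -43), -1)) = Mul(7056, Pow(-757058, -1)) = Mul(7056, Rational(-1, 757058)) = Rational(-3528, 378529)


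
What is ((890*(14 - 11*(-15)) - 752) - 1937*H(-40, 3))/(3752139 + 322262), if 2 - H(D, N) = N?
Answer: 160495/4074401 ≈ 0.039391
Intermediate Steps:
H(D, N) = 2 - N
((890*(14 - 11*(-15)) - 752) - 1937*H(-40, 3))/(3752139 + 322262) = ((890*(14 - 11*(-15)) - 752) - 1937*(2 - 1*3))/(3752139 + 322262) = ((890*(14 + 165) - 752) - 1937*(2 - 3))/4074401 = ((890*179 - 752) - 1937*(-1))*(1/4074401) = ((159310 - 752) + 1937)*(1/4074401) = (158558 + 1937)*(1/4074401) = 160495*(1/4074401) = 160495/4074401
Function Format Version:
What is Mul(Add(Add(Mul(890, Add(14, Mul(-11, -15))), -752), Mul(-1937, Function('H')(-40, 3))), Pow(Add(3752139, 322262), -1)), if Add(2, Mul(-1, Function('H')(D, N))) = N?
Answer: Rational(160495, 4074401) ≈ 0.039391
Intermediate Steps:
Function('H')(D, N) = Add(2, Mul(-1, N))
Mul(Add(Add(Mul(890, Add(14, Mul(-11, -15))), -752), Mul(-1937, Function('H')(-40, 3))), Pow(Add(3752139, 322262), -1)) = Mul(Add(Add(Mul(890, Add(14, Mul(-11, -15))), -752), Mul(-1937, Add(2, Mul(-1, 3)))), Pow(Add(3752139, 322262), -1)) = Mul(Add(Add(Mul(890, Add(14, 165)), -752), Mul(-1937, Add(2, -3))), Pow(4074401, -1)) = Mul(Add(Add(Mul(890, 179), -752), Mul(-1937, -1)), Rational(1, 4074401)) = Mul(Add(Add(159310, -752), 1937), Rational(1, 4074401)) = Mul(Add(158558, 1937), Rational(1, 4074401)) = Mul(160495, Rational(1, 4074401)) = Rational(160495, 4074401)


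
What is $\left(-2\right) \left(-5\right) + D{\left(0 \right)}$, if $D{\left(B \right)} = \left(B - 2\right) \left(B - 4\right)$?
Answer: $18$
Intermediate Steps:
$D{\left(B \right)} = \left(-4 + B\right) \left(-2 + B\right)$ ($D{\left(B \right)} = \left(-2 + B\right) \left(-4 + B\right) = \left(-4 + B\right) \left(-2 + B\right)$)
$\left(-2\right) \left(-5\right) + D{\left(0 \right)} = \left(-2\right) \left(-5\right) + \left(8 + 0^{2} - 0\right) = 10 + \left(8 + 0 + 0\right) = 10 + 8 = 18$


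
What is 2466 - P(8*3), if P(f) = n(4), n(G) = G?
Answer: 2462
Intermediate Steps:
P(f) = 4
2466 - P(8*3) = 2466 - 1*4 = 2466 - 4 = 2462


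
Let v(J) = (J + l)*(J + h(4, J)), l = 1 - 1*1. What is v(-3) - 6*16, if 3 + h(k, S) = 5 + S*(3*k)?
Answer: 15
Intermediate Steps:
l = 0 (l = 1 - 1 = 0)
h(k, S) = 2 + 3*S*k (h(k, S) = -3 + (5 + S*(3*k)) = -3 + (5 + 3*S*k) = 2 + 3*S*k)
v(J) = J*(2 + 13*J) (v(J) = (J + 0)*(J + (2 + 3*J*4)) = J*(J + (2 + 12*J)) = J*(2 + 13*J))
v(-3) - 6*16 = -3*(2 + 13*(-3)) - 6*16 = -3*(2 - 39) - 96 = -3*(-37) - 96 = 111 - 96 = 15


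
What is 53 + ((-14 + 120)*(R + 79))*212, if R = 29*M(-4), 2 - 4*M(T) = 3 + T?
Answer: 2264107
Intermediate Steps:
M(T) = -¼ - T/4 (M(T) = ½ - (3 + T)/4 = ½ + (-¾ - T/4) = -¼ - T/4)
R = 87/4 (R = 29*(-¼ - ¼*(-4)) = 29*(-¼ + 1) = 29*(¾) = 87/4 ≈ 21.750)
53 + ((-14 + 120)*(R + 79))*212 = 53 + ((-14 + 120)*(87/4 + 79))*212 = 53 + (106*(403/4))*212 = 53 + (21359/2)*212 = 53 + 2264054 = 2264107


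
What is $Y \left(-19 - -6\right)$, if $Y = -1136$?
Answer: $14768$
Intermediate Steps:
$Y \left(-19 - -6\right) = - 1136 \left(-19 - -6\right) = - 1136 \left(-19 + 6\right) = \left(-1136\right) \left(-13\right) = 14768$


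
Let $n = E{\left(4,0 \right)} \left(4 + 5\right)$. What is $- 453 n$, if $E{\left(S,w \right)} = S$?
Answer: $-16308$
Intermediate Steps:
$n = 36$ ($n = 4 \left(4 + 5\right) = 4 \cdot 9 = 36$)
$- 453 n = \left(-453\right) 36 = -16308$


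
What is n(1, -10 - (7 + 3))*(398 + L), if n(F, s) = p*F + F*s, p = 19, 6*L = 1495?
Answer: -3883/6 ≈ -647.17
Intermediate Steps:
L = 1495/6 (L = (⅙)*1495 = 1495/6 ≈ 249.17)
n(F, s) = 19*F + F*s
n(1, -10 - (7 + 3))*(398 + L) = (1*(19 + (-10 - (7 + 3))))*(398 + 1495/6) = (1*(19 + (-10 - 1*10)))*(3883/6) = (1*(19 + (-10 - 10)))*(3883/6) = (1*(19 - 20))*(3883/6) = (1*(-1))*(3883/6) = -1*3883/6 = -3883/6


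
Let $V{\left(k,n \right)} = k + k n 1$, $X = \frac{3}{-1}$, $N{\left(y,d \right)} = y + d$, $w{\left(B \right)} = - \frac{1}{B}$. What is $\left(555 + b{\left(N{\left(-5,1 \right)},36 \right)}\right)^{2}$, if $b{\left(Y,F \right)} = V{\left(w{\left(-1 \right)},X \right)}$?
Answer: $305809$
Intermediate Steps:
$N{\left(y,d \right)} = d + y$
$X = -3$ ($X = 3 \left(-1\right) = -3$)
$V{\left(k,n \right)} = k + k n$
$b{\left(Y,F \right)} = -2$ ($b{\left(Y,F \right)} = - \frac{1}{-1} \left(1 - 3\right) = \left(-1\right) \left(-1\right) \left(-2\right) = 1 \left(-2\right) = -2$)
$\left(555 + b{\left(N{\left(-5,1 \right)},36 \right)}\right)^{2} = \left(555 - 2\right)^{2} = 553^{2} = 305809$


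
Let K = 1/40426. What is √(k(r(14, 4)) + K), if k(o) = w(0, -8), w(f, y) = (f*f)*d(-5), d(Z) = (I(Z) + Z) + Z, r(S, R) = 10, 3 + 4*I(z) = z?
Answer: √40426/40426 ≈ 0.0049736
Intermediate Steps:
I(z) = -¾ + z/4
d(Z) = -¾ + 9*Z/4 (d(Z) = ((-¾ + Z/4) + Z) + Z = (-¾ + 5*Z/4) + Z = -¾ + 9*Z/4)
K = 1/40426 ≈ 2.4737e-5
w(f, y) = -12*f² (w(f, y) = (f*f)*(-¾ + (9/4)*(-5)) = f²*(-¾ - 45/4) = f²*(-12) = -12*f²)
k(o) = 0 (k(o) = -12*0² = -12*0 = 0)
√(k(r(14, 4)) + K) = √(0 + 1/40426) = √(1/40426) = √40426/40426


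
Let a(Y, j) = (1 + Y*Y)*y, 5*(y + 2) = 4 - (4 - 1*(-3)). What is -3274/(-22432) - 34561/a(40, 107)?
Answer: 1972251761/233438608 ≈ 8.4487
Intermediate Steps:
y = -13/5 (y = -2 + (4 - (4 - 1*(-3)))/5 = -2 + (4 - (4 + 3))/5 = -2 + (4 - 1*7)/5 = -2 + (4 - 7)/5 = -2 + (1/5)*(-3) = -2 - 3/5 = -13/5 ≈ -2.6000)
a(Y, j) = -13/5 - 13*Y**2/5 (a(Y, j) = (1 + Y*Y)*(-13/5) = (1 + Y**2)*(-13/5) = -13/5 - 13*Y**2/5)
-3274/(-22432) - 34561/a(40, 107) = -3274/(-22432) - 34561/(-13/5 - 13/5*40**2) = -3274*(-1/22432) - 34561/(-13/5 - 13/5*1600) = 1637/11216 - 34561/(-13/5 - 4160) = 1637/11216 - 34561/(-20813/5) = 1637/11216 - 34561*(-5/20813) = 1637/11216 + 172805/20813 = 1972251761/233438608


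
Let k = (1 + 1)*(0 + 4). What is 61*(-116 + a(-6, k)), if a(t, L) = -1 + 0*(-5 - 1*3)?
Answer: -7137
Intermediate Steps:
k = 8 (k = 2*4 = 8)
a(t, L) = -1 (a(t, L) = -1 + 0*(-5 - 3) = -1 + 0*(-8) = -1 + 0 = -1)
61*(-116 + a(-6, k)) = 61*(-116 - 1) = 61*(-117) = -7137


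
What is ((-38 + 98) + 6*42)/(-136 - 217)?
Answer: -312/353 ≈ -0.88385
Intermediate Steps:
((-38 + 98) + 6*42)/(-136 - 217) = (60 + 252)/(-353) = 312*(-1/353) = -312/353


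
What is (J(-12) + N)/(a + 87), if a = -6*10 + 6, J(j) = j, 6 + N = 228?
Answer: 70/11 ≈ 6.3636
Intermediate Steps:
N = 222 (N = -6 + 228 = 222)
a = -54 (a = -60 + 6 = -54)
(J(-12) + N)/(a + 87) = (-12 + 222)/(-54 + 87) = 210/33 = 210*(1/33) = 70/11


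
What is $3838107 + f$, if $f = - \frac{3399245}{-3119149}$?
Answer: $\frac{11971631010188}{3119149} \approx 3.8381 \cdot 10^{6}$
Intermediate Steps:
$f = \frac{3399245}{3119149}$ ($f = \left(-3399245\right) \left(- \frac{1}{3119149}\right) = \frac{3399245}{3119149} \approx 1.0898$)
$3838107 + f = 3838107 + \frac{3399245}{3119149} = \frac{11971631010188}{3119149}$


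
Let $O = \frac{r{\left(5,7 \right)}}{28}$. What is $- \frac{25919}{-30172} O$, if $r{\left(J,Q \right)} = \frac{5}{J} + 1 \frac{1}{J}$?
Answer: $\frac{77757}{2112040} \approx 0.036816$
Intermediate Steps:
$r{\left(J,Q \right)} = \frac{6}{J}$ ($r{\left(J,Q \right)} = \frac{5}{J} + \frac{1}{J} = \frac{6}{J}$)
$O = \frac{3}{70}$ ($O = \frac{6 \cdot \frac{1}{5}}{28} = 6 \cdot \frac{1}{5} \cdot \frac{1}{28} = \frac{6}{5} \cdot \frac{1}{28} = \frac{3}{70} \approx 0.042857$)
$- \frac{25919}{-30172} O = - \frac{25919}{-30172} \cdot \frac{3}{70} = \left(-25919\right) \left(- \frac{1}{30172}\right) \frac{3}{70} = \frac{25919}{30172} \cdot \frac{3}{70} = \frac{77757}{2112040}$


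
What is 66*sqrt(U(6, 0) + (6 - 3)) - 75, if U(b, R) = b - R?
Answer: 123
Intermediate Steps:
66*sqrt(U(6, 0) + (6 - 3)) - 75 = 66*sqrt((6 - 1*0) + (6 - 3)) - 75 = 66*sqrt((6 + 0) + 3) - 75 = 66*sqrt(6 + 3) - 75 = 66*sqrt(9) - 75 = 66*3 - 75 = 198 - 75 = 123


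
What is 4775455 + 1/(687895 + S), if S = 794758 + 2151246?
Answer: 17353521149046/3633899 ≈ 4.7755e+6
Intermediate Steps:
S = 2946004
4775455 + 1/(687895 + S) = 4775455 + 1/(687895 + 2946004) = 4775455 + 1/3633899 = 17353521149046/3633899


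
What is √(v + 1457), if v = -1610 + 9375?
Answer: √9222 ≈ 96.031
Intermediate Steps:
v = 7765
√(v + 1457) = √(7765 + 1457) = √9222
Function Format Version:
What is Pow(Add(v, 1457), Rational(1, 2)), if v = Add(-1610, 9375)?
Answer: Pow(9222, Rational(1, 2)) ≈ 96.031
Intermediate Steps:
v = 7765
Pow(Add(v, 1457), Rational(1, 2)) = Pow(Add(7765, 1457), Rational(1, 2)) = Pow(9222, Rational(1, 2))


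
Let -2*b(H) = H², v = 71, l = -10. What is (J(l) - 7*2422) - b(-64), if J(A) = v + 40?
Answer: -14795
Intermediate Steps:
b(H) = -H²/2
J(A) = 111 (J(A) = 71 + 40 = 111)
(J(l) - 7*2422) - b(-64) = (111 - 7*2422) - (-1)*(-64)²/2 = (111 - 16954) - (-1)*4096/2 = -16843 - 1*(-2048) = -16843 + 2048 = -14795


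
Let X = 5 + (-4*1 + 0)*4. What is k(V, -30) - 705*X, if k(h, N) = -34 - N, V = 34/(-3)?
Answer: 7751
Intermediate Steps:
V = -34/3 (V = 34*(-⅓) = -34/3 ≈ -11.333)
X = -11 (X = 5 + (-4 + 0)*4 = 5 - 4*4 = 5 - 16 = -11)
k(V, -30) - 705*X = (-34 - 1*(-30)) - 705*(-11) = (-34 + 30) + 7755 = -4 + 7755 = 7751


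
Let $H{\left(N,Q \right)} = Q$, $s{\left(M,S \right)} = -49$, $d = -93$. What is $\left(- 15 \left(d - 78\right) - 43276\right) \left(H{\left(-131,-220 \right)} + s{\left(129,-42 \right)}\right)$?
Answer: $10951259$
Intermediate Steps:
$\left(- 15 \left(d - 78\right) - 43276\right) \left(H{\left(-131,-220 \right)} + s{\left(129,-42 \right)}\right) = \left(- 15 \left(-93 - 78\right) - 43276\right) \left(-220 - 49\right) = \left(\left(-15\right) \left(-171\right) - 43276\right) \left(-269\right) = \left(2565 - 43276\right) \left(-269\right) = \left(-40711\right) \left(-269\right) = 10951259$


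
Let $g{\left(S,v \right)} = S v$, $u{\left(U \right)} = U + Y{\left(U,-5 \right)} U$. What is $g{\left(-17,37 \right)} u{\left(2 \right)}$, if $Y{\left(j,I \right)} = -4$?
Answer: $3774$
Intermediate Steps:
$u{\left(U \right)} = - 3 U$ ($u{\left(U \right)} = U - 4 U = - 3 U$)
$g{\left(-17,37 \right)} u{\left(2 \right)} = \left(-17\right) 37 \left(\left(-3\right) 2\right) = \left(-629\right) \left(-6\right) = 3774$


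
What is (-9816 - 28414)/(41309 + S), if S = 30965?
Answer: -19115/36137 ≈ -0.52896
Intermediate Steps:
(-9816 - 28414)/(41309 + S) = (-9816 - 28414)/(41309 + 30965) = -38230/72274 = -38230*1/72274 = -19115/36137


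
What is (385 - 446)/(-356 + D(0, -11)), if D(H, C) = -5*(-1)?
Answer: 61/351 ≈ 0.17379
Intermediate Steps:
D(H, C) = 5
(385 - 446)/(-356 + D(0, -11)) = (385 - 446)/(-356 + 5) = -61/(-351) = -61*(-1/351) = 61/351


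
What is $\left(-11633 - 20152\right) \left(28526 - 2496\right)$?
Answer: $-827363550$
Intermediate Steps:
$\left(-11633 - 20152\right) \left(28526 - 2496\right) = - 31785 \left(28526 - 2496\right) = \left(-31785\right) 26030 = -827363550$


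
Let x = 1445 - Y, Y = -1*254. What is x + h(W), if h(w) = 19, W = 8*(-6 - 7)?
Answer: 1718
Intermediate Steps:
Y = -254
x = 1699 (x = 1445 - 1*(-254) = 1445 + 254 = 1699)
W = -104 (W = 8*(-13) = -104)
x + h(W) = 1699 + 19 = 1718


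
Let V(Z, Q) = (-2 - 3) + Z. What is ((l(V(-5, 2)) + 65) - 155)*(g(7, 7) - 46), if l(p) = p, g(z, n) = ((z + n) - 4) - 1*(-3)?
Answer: 3300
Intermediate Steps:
V(Z, Q) = -5 + Z
g(z, n) = -1 + n + z (g(z, n) = ((n + z) - 4) + 3 = (-4 + n + z) + 3 = -1 + n + z)
((l(V(-5, 2)) + 65) - 155)*(g(7, 7) - 46) = (((-5 - 5) + 65) - 155)*((-1 + 7 + 7) - 46) = ((-10 + 65) - 155)*(13 - 46) = (55 - 155)*(-33) = -100*(-33) = 3300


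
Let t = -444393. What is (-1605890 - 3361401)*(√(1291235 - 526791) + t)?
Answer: 2207429349363 - 9934582*√191111 ≈ 2.2031e+12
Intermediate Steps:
(-1605890 - 3361401)*(√(1291235 - 526791) + t) = (-1605890 - 3361401)*(√(1291235 - 526791) - 444393) = -4967291*(√764444 - 444393) = -4967291*(2*√191111 - 444393) = -4967291*(-444393 + 2*√191111) = 2207429349363 - 9934582*√191111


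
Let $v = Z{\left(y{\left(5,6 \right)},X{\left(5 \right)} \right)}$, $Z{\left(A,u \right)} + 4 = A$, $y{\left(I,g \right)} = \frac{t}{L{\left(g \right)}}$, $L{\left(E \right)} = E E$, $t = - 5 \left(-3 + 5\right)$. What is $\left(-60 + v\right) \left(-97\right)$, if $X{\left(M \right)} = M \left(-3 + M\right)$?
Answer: $\frac{112229}{18} \approx 6234.9$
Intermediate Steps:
$t = -10$ ($t = \left(-5\right) 2 = -10$)
$L{\left(E \right)} = E^{2}$
$y{\left(I,g \right)} = - \frac{10}{g^{2}}$
$Z{\left(A,u \right)} = -4 + A$
$v = - \frac{77}{18}$ ($v = -4 - \frac{10}{36} = -4 - \frac{5}{18} = - \frac{77}{18} \approx -4.2778$)
$\left(-60 + v\right) \left(-97\right) = \left(-60 - \frac{77}{18}\right) \left(-97\right) = \left(- \frac{1157}{18}\right) \left(-97\right) = \frac{112229}{18}$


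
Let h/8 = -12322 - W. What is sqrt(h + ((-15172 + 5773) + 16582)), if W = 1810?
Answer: I*sqrt(105873) ≈ 325.38*I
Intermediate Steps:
h = -113056 (h = 8*(-12322 - 1*1810) = 8*(-12322 - 1810) = 8*(-14132) = -113056)
sqrt(h + ((-15172 + 5773) + 16582)) = sqrt(-113056 + ((-15172 + 5773) + 16582)) = sqrt(-113056 + (-9399 + 16582)) = sqrt(-113056 + 7183) = sqrt(-105873) = I*sqrt(105873)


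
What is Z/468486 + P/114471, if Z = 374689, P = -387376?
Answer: -15398800913/5958673434 ≈ -2.5843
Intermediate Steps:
Z/468486 + P/114471 = 374689/468486 - 387376/114471 = -15398800913/5958673434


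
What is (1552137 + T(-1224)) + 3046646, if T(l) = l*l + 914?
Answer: 6097873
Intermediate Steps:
T(l) = 914 + l**2 (T(l) = l**2 + 914 = 914 + l**2)
(1552137 + T(-1224)) + 3046646 = (1552137 + (914 + (-1224)**2)) + 3046646 = (1552137 + (914 + 1498176)) + 3046646 = (1552137 + 1499090) + 3046646 = 3051227 + 3046646 = 6097873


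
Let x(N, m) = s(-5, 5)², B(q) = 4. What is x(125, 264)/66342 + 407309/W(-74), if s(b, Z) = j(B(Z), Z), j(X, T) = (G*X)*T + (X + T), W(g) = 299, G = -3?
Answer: 9007490459/6612086 ≈ 1362.3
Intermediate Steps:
j(X, T) = T + X - 3*T*X (j(X, T) = (-3*X)*T + (X + T) = -3*T*X + (T + X) = T + X - 3*T*X)
s(b, Z) = 4 - 11*Z (s(b, Z) = Z + 4 - 3*Z*4 = Z + 4 - 12*Z = 4 - 11*Z)
x(N, m) = 2601 (x(N, m) = (4 - 11*5)² = (4 - 55)² = (-51)² = 2601)
x(125, 264)/66342 + 407309/W(-74) = 2601/66342 + 407309/299 = 2601*(1/66342) + 407309*(1/299) = 867/22114 + 407309/299 = 9007490459/6612086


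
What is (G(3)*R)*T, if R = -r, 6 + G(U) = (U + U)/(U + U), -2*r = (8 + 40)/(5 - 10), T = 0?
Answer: 0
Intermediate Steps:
r = 24/5 (r = -(8 + 40)/(2*(5 - 10)) = -24/(-5) = -24*(-1)/5 = -½*(-48/5) = 24/5 ≈ 4.8000)
G(U) = -5 (G(U) = -6 + (U + U)/(U + U) = -6 + (2*U)/((2*U)) = -6 + (2*U)*(1/(2*U)) = -6 + 1 = -5)
R = -24/5 (R = -1*24/5 = -24/5 ≈ -4.8000)
(G(3)*R)*T = -5*(-24/5)*0 = 24*0 = 0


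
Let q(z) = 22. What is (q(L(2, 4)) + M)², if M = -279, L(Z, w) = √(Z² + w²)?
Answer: 66049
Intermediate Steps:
(q(L(2, 4)) + M)² = (22 - 279)² = (-257)² = 66049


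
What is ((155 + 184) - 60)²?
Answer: 77841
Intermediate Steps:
((155 + 184) - 60)² = (339 - 60)² = 279² = 77841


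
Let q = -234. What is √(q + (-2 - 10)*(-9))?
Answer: 3*I*√14 ≈ 11.225*I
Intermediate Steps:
√(q + (-2 - 10)*(-9)) = √(-234 + (-2 - 10)*(-9)) = √(-234 - 12*(-9)) = √(-234 + 108) = √(-126) = 3*I*√14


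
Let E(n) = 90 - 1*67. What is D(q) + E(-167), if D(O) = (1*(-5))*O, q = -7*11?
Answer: 408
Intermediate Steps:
E(n) = 23 (E(n) = 90 - 67 = 23)
q = -77
D(O) = -5*O
D(q) + E(-167) = -5*(-77) + 23 = 385 + 23 = 408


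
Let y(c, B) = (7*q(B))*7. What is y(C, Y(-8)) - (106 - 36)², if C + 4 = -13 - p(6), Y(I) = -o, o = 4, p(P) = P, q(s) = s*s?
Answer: -4116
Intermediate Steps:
q(s) = s²
Y(I) = -4 (Y(I) = -1*4 = -4)
C = -23 (C = -4 + (-13 - 1*6) = -4 + (-13 - 6) = -4 - 19 = -23)
y(c, B) = 49*B² (y(c, B) = (7*B²)*7 = 49*B²)
y(C, Y(-8)) - (106 - 36)² = 49*(-4)² - (106 - 36)² = 49*16 - 1*70² = 784 - 1*4900 = 784 - 4900 = -4116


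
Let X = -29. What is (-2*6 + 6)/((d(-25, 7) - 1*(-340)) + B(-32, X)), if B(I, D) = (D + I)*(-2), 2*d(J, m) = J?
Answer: -12/899 ≈ -0.013348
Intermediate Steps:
d(J, m) = J/2
B(I, D) = -2*D - 2*I
(-2*6 + 6)/((d(-25, 7) - 1*(-340)) + B(-32, X)) = (-2*6 + 6)/(((½)*(-25) - 1*(-340)) + (-2*(-29) - 2*(-32))) = (-12 + 6)/((-25/2 + 340) + (58 + 64)) = -6/(655/2 + 122) = -6/899/2 = -6*2/899 = -12/899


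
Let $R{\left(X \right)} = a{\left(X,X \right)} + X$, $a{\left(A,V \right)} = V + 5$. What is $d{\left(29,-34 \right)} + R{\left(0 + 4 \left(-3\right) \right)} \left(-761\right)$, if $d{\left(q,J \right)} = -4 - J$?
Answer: $14489$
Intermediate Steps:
$a{\left(A,V \right)} = 5 + V$
$R{\left(X \right)} = 5 + 2 X$ ($R{\left(X \right)} = \left(5 + X\right) + X = 5 + 2 X$)
$d{\left(29,-34 \right)} + R{\left(0 + 4 \left(-3\right) \right)} \left(-761\right) = \left(-4 - -34\right) + \left(5 + 2 \left(0 + 4 \left(-3\right)\right)\right) \left(-761\right) = \left(-4 + 34\right) + \left(5 + 2 \left(0 - 12\right)\right) \left(-761\right) = 30 + \left(5 + 2 \left(-12\right)\right) \left(-761\right) = 30 + \left(5 - 24\right) \left(-761\right) = 30 - -14459 = 30 + 14459 = 14489$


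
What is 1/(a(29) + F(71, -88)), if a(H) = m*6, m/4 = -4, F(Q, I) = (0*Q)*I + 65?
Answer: -1/31 ≈ -0.032258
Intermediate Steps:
F(Q, I) = 65 (F(Q, I) = 0*I + 65 = 0 + 65 = 65)
m = -16 (m = 4*(-4) = -16)
a(H) = -96 (a(H) = -16*6 = -96)
1/(a(29) + F(71, -88)) = 1/(-96 + 65) = 1/(-31) = -1/31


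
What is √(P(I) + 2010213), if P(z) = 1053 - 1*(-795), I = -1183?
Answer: √2012061 ≈ 1418.5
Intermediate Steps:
P(z) = 1848 (P(z) = 1053 + 795 = 1848)
√(P(I) + 2010213) = √(1848 + 2010213) = √2012061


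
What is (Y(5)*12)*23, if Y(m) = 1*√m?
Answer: 276*√5 ≈ 617.15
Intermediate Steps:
Y(m) = √m
(Y(5)*12)*23 = (√5*12)*23 = (12*√5)*23 = 276*√5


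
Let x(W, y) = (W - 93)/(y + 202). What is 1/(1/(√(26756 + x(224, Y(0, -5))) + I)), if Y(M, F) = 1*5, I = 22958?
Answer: 22958 + √127388329/69 ≈ 23122.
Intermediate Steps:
Y(M, F) = 5
x(W, y) = (-93 + W)/(202 + y)
1/(1/(√(26756 + x(224, Y(0, -5))) + I)) = 1/(1/(√(26756 + (-93 + 224)/(202 + 5)) + 22958)) = 1/(1/(√(26756 + 131/207) + 22958)) = 1/(1/(√(5538623/207) + 22958)) = 1/(1/(√127388329/69 + 22958)) = 1/(1/(22958 + √127388329/69)) = 22958 + √127388329/69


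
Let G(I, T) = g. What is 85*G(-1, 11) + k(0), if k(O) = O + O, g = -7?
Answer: -595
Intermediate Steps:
k(O) = 2*O
G(I, T) = -7
85*G(-1, 11) + k(0) = 85*(-7) + 2*0 = -595 + 0 = -595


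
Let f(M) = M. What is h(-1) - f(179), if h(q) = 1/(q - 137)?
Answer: -24703/138 ≈ -179.01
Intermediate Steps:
h(q) = 1/(-137 + q)
h(-1) - f(179) = 1/(-137 - 1) - 1*179 = 1/(-138) - 179 = -1/138 - 179 = -24703/138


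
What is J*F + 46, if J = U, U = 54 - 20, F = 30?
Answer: 1066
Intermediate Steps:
U = 34
J = 34
J*F + 46 = 34*30 + 46 = 1020 + 46 = 1066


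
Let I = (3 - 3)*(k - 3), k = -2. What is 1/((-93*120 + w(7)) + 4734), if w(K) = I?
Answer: -1/6426 ≈ -0.00015562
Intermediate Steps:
I = 0 (I = (3 - 3)*(-2 - 3) = 0*(-5) = 0)
w(K) = 0
1/((-93*120 + w(7)) + 4734) = 1/((-93*120 + 0) + 4734) = 1/((-11160 + 0) + 4734) = 1/(-11160 + 4734) = 1/(-6426) = -1/6426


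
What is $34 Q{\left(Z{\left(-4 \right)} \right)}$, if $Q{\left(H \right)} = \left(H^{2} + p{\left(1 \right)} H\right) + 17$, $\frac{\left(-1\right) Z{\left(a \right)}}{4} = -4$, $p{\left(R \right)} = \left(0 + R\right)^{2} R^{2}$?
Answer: $9826$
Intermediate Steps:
$p{\left(R \right)} = R^{4}$ ($p{\left(R \right)} = R^{2} R^{2} = R^{4}$)
$Z{\left(a \right)} = 16$ ($Z{\left(a \right)} = \left(-4\right) \left(-4\right) = 16$)
$Q{\left(H \right)} = 17 + H + H^{2}$ ($Q{\left(H \right)} = \left(H^{2} + 1^{4} H\right) + 17 = \left(H^{2} + 1 H\right) + 17 = \left(H^{2} + H\right) + 17 = \left(H + H^{2}\right) + 17 = 17 + H + H^{2}$)
$34 Q{\left(Z{\left(-4 \right)} \right)} = 34 \left(17 + 16 + 16^{2}\right) = 34 \left(17 + 16 + 256\right) = 34 \cdot 289 = 9826$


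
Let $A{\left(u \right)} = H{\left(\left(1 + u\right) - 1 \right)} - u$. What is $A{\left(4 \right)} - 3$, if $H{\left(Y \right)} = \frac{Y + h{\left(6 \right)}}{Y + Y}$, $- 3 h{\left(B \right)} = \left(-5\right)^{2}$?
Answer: $- \frac{181}{24} \approx -7.5417$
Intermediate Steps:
$h{\left(B \right)} = - \frac{25}{3}$ ($h{\left(B \right)} = - \frac{\left(-5\right)^{2}}{3} = \left(- \frac{1}{3}\right) 25 = - \frac{25}{3}$)
$H{\left(Y \right)} = \frac{- \frac{25}{3} + Y}{2 Y}$ ($H{\left(Y \right)} = \frac{Y - \frac{25}{3}}{Y + Y} = \frac{- \frac{25}{3} + Y}{2 Y}$)
$A{\left(u \right)} = - u + \frac{-25 + 3 u}{6 u}$ ($A{\left(u \right)} = \frac{-25 + 3 \left(\left(1 + u\right) - 1\right)}{6 \left(\left(1 + u\right) - 1\right)} - u = \frac{-25 + 3 u}{6 u} - u = - u + \frac{-25 + 3 u}{6 u}$)
$A{\left(4 \right)} - 3 = \left(\frac{1}{2} - 4 - \frac{25}{6 \cdot 4}\right) - 3 = \left(\frac{1}{2} - 4 - \frac{25}{24}\right) - 3 = - \frac{109}{24} - 3 = - \frac{181}{24}$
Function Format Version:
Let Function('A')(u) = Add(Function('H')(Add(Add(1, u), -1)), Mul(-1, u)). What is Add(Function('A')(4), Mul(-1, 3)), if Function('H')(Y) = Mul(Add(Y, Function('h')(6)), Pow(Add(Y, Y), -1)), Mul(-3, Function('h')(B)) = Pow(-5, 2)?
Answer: Rational(-181, 24) ≈ -7.5417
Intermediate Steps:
Function('h')(B) = Rational(-25, 3) (Function('h')(B) = Mul(Rational(-1, 3), Pow(-5, 2)) = Mul(Rational(-1, 3), 25) = Rational(-25, 3))
Function('H')(Y) = Mul(Rational(1, 2), Pow(Y, -1), Add(Rational(-25, 3), Y)) (Function('H')(Y) = Mul(Add(Y, Rational(-25, 3)), Pow(Add(Y, Y), -1)) = Mul(Add(Rational(-25, 3), Y), Pow(Mul(2, Y), -1)) = Mul(Add(Rational(-25, 3), Y), Mul(Rational(1, 2), Pow(Y, -1))) = Mul(Rational(1, 2), Pow(Y, -1), Add(Rational(-25, 3), Y)))
Function('A')(u) = Add(Mul(-1, u), Mul(Rational(1, 6), Pow(u, -1), Add(-25, Mul(3, u)))) (Function('A')(u) = Add(Mul(Rational(1, 6), Pow(Add(Add(1, u), -1), -1), Add(-25, Mul(3, Add(Add(1, u), -1)))), Mul(-1, u)) = Add(Mul(Rational(1, 6), Pow(u, -1), Add(-25, Mul(3, u))), Mul(-1, u)) = Add(Mul(-1, u), Mul(Rational(1, 6), Pow(u, -1), Add(-25, Mul(3, u)))))
Add(Function('A')(4), Mul(-1, 3)) = Add(Add(Rational(1, 2), Mul(-1, 4), Mul(Rational(-25, 6), Pow(4, -1))), Mul(-1, 3)) = Add(Add(Rational(1, 2), -4, Mul(Rational(-25, 6), Rational(1, 4))), -3) = Add(Add(Rational(1, 2), -4, Rational(-25, 24)), -3) = Add(Rational(-109, 24), -3) = Rational(-181, 24)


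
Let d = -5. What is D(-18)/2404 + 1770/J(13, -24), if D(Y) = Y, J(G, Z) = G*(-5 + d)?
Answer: -212871/15626 ≈ -13.623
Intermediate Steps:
J(G, Z) = -10*G (J(G, Z) = G*(-5 - 5) = G*(-10) = -10*G)
D(-18)/2404 + 1770/J(13, -24) = -18/2404 + 1770/((-10*13)) = -18*1/2404 + 1770/(-130) = -9/1202 + 1770*(-1/130) = -9/1202 - 177/13 = -212871/15626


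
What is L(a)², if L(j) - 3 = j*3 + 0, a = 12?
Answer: 1521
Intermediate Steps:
L(j) = 3 + 3*j (L(j) = 3 + (j*3 + 0) = 3 + (3*j + 0) = 3 + 3*j)
L(a)² = (3 + 3*12)² = (3 + 36)² = 39² = 1521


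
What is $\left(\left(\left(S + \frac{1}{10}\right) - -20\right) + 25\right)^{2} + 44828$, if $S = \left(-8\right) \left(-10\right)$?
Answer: $\frac{6047801}{100} \approx 60478.0$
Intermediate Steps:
$S = 80$
$\left(\left(\left(S + \frac{1}{10}\right) - -20\right) + 25\right)^{2} + 44828 = \left(\left(\left(80 + \frac{1}{10}\right) - -20\right) + 25\right)^{2} + 44828 = \left(\left(\left(80 + \frac{1}{10}\right) + 20\right) + 25\right)^{2} + 44828 = \left(\left(\frac{801}{10} + 20\right) + 25\right)^{2} + 44828 = \left(\frac{1001}{10} + 25\right)^{2} + 44828 = \left(\frac{1251}{10}\right)^{2} + 44828 = \frac{1565001}{100} + 44828 = \frac{6047801}{100}$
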